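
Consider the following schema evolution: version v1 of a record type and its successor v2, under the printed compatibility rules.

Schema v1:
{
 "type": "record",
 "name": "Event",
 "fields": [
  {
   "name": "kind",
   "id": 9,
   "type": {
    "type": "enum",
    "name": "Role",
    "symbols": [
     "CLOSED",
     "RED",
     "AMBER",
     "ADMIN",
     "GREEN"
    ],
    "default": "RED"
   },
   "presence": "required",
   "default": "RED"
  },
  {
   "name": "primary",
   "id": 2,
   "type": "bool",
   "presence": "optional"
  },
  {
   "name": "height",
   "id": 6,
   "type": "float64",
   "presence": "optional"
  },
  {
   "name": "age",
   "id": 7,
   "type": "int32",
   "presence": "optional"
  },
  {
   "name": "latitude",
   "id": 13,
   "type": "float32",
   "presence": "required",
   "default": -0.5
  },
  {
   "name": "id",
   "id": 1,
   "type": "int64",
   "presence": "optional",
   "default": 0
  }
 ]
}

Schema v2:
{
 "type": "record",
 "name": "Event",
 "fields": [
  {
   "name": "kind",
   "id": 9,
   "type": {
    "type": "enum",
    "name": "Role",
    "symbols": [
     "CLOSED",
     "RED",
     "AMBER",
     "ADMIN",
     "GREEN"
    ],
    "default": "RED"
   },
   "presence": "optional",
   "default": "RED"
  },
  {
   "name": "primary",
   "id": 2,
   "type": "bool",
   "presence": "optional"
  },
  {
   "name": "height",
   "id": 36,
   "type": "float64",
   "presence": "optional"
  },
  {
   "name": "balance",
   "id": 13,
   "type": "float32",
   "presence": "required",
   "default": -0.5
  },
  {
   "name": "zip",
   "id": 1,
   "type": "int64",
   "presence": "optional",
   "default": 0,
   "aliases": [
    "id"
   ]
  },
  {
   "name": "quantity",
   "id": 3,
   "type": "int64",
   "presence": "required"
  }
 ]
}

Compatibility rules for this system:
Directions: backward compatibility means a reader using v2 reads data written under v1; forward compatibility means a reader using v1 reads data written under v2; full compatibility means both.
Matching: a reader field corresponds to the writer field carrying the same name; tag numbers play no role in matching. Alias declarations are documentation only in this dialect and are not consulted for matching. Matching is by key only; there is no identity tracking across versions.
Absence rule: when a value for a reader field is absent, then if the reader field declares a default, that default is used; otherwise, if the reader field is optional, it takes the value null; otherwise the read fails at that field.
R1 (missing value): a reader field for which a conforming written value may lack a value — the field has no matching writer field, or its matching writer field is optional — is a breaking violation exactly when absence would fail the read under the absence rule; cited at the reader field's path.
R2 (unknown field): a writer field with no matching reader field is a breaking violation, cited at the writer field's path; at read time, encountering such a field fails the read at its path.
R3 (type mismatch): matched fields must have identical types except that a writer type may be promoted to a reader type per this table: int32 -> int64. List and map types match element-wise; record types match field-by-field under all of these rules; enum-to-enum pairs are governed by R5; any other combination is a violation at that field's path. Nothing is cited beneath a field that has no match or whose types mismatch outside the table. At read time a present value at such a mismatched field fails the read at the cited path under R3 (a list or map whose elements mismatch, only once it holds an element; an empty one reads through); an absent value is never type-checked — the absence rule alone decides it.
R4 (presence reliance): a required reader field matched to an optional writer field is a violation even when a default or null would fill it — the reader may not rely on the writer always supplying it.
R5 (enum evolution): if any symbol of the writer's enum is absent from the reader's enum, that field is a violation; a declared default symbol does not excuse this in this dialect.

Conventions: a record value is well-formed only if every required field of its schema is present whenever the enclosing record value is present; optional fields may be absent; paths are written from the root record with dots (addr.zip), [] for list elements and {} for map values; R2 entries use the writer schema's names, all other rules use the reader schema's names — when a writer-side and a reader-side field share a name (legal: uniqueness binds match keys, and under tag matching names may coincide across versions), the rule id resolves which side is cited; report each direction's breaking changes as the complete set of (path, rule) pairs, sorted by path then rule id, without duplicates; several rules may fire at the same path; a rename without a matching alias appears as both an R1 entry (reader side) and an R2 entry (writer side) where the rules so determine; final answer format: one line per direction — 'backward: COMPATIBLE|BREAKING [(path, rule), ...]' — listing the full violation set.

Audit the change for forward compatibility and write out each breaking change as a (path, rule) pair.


arrows below run writer -> reader for Event
forward for Event (reader v1, writer v2):
  kind: paired with writer kind (Role -> Role; writer optional)
  primary: paired with writer primary (bool -> bool; writer optional)
  height: paired with writer height (float64 -> float64; writer optional)
  no writer field matches reader age
  no writer field matches reader latitude
  no writer field matches reader id
  leftover writer field: balance
  leftover writer field: zip
  leftover writer field: quantity
  R2 fires at balance
  R4 fires at kind
  R2 fires at quantity
  R2 fires at zip
  forward on Event therefore BREAKING (4)
remaining Event differences; none change what is asked:
  removed field age from record Event -> its effect on Event is confined to the backward direction, not asked
  field height in record Event: tag 6 changed to 36 -> no rule fires on it in Event's dialect; the asked verdict holds

forward: BREAKING [(balance, R2), (kind, R4), (quantity, R2), (zip, R2)]


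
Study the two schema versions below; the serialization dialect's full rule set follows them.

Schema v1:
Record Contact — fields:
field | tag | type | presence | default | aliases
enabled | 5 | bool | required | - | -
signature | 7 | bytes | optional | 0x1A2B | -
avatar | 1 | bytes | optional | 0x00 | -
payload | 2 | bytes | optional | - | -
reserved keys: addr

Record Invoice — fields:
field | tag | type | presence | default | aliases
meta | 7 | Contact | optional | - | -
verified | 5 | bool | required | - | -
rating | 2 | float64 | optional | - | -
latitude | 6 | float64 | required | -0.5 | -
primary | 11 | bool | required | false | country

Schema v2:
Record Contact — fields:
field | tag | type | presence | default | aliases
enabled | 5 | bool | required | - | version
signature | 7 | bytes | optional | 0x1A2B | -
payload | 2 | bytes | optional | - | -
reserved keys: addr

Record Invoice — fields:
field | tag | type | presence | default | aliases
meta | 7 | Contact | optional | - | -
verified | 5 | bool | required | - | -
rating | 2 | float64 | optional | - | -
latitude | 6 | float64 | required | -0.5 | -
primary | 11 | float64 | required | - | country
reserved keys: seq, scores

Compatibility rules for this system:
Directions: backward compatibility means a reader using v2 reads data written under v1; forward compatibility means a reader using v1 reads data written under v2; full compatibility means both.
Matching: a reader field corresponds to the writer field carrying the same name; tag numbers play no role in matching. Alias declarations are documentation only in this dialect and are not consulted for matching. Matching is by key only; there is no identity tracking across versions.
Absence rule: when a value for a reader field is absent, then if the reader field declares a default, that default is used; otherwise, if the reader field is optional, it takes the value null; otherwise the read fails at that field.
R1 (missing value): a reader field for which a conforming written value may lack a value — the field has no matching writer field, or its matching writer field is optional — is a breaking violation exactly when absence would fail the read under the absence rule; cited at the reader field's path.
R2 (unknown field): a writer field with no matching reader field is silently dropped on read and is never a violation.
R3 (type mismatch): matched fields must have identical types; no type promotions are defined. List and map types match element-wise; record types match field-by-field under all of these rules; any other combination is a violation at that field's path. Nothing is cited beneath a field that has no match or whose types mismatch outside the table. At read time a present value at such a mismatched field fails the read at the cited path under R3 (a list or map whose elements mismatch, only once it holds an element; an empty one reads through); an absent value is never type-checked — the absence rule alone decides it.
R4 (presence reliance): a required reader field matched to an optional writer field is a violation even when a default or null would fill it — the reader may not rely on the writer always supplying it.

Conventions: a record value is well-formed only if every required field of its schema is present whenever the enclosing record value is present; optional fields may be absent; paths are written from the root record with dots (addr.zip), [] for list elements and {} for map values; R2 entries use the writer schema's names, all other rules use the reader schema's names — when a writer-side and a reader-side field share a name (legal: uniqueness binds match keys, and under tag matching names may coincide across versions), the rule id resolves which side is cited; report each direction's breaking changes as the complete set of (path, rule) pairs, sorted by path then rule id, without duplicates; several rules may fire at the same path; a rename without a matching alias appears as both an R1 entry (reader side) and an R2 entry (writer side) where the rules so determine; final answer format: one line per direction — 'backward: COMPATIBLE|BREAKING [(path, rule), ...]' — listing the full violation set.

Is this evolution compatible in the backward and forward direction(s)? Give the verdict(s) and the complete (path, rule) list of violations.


arrows below run writer -> reader for Invoice
backward for Invoice (reader v2, writer v1):
  meta <- meta (Contact -> Contact, writer optional)
  verified <- verified (bool -> bool, writer required)
  rating <- rating (float64 -> float64, writer optional)
  latitude <- latitude (float64 -> float64, writer required)
  primary <- primary (bool -> float64, writer required)
  meta.enabled <- meta.enabled (bool -> bool, writer required)
  meta.signature <- meta.signature (bytes -> bytes, writer optional)
  meta.payload <- meta.payload (bytes -> bytes, writer optional)
  writer meta.avatar: unknown to reader
  breaking: (primary, R3)
  backward on Invoice therefore BREAKING (1)
forward for Invoice (reader v1, writer v2):
  meta <- meta (Contact -> Contact, writer optional)
  verified <- verified (bool -> bool, writer required)
  rating <- rating (float64 -> float64, writer optional)
  latitude <- latitude (float64 -> float64, writer required)
  primary <- primary (float64 -> bool, writer required)
  meta.enabled <- meta.enabled (bool -> bool, writer required)
  meta.signature <- meta.signature (bytes -> bytes, writer optional)
  meta.avatar: no writer-side match
  meta.payload <- meta.payload (bytes -> bytes, writer optional)
  breaking: (primary, R3)
  forward on Invoice therefore BREAKING (1)

backward: BREAKING [(primary, R3)]; forward: BREAKING [(primary, R3)]


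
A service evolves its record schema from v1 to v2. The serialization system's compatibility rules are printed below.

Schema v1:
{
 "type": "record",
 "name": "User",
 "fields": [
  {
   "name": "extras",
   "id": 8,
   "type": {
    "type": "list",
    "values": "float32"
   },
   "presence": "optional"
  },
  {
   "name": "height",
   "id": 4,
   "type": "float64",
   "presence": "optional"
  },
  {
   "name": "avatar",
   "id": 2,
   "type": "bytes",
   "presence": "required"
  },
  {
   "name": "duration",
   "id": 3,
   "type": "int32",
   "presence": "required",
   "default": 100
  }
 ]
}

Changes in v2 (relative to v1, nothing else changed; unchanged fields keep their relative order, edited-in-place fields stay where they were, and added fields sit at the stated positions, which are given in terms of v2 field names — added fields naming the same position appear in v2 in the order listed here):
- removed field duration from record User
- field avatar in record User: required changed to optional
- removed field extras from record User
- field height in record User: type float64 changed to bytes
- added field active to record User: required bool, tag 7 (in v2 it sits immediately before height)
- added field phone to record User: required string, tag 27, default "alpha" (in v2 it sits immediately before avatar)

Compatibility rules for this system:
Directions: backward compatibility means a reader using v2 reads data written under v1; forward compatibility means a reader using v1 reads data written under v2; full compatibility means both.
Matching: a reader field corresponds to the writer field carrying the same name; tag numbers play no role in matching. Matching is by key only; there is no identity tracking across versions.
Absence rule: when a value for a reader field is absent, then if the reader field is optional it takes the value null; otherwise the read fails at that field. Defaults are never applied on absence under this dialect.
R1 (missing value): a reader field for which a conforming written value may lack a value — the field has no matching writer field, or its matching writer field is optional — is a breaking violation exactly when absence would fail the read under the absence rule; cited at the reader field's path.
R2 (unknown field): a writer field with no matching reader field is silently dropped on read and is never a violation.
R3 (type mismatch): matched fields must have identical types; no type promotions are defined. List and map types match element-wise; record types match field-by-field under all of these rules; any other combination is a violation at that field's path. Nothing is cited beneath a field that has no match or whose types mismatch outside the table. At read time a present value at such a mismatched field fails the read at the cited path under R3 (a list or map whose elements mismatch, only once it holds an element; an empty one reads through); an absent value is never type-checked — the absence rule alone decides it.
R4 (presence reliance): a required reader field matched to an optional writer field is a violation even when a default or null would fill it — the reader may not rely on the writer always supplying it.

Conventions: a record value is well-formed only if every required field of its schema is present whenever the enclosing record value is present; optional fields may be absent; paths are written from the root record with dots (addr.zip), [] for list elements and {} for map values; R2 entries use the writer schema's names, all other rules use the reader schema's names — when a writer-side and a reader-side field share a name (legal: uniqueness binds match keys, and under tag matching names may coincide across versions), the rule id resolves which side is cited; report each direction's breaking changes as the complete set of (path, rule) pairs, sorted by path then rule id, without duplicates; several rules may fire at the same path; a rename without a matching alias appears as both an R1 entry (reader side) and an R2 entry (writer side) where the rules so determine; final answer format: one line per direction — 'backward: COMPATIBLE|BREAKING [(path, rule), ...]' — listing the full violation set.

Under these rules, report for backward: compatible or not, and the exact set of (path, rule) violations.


backward: BREAKING [(active, R1), (height, R3), (phone, R1)]

arrows below run writer -> reader for User
checking backward for User: reader v2 against writer v1:
  active has no writer counterpart
  height: paired with writer height (float64 -> bytes; writer optional)
  phone has no writer counterpart
  avatar: paired with writer avatar (bytes -> bytes; writer required)
  extras (writer side), unknown to reader
  duration (writer side), unknown to reader
  R1 fires at active
  R3 fires at height
  R1 fires at phone
  => 3 violation(s): backward is BREAKING for User
checking off the User differences that do not matter here:
  removed field duration from record User -> its effect on User is confined to the forward direction, not asked
  field avatar in record User: required changed to optional -> its effect on User is confined to the forward direction, not asked
  removed field extras from record User -> inert for the asked User verdict: nothing fires


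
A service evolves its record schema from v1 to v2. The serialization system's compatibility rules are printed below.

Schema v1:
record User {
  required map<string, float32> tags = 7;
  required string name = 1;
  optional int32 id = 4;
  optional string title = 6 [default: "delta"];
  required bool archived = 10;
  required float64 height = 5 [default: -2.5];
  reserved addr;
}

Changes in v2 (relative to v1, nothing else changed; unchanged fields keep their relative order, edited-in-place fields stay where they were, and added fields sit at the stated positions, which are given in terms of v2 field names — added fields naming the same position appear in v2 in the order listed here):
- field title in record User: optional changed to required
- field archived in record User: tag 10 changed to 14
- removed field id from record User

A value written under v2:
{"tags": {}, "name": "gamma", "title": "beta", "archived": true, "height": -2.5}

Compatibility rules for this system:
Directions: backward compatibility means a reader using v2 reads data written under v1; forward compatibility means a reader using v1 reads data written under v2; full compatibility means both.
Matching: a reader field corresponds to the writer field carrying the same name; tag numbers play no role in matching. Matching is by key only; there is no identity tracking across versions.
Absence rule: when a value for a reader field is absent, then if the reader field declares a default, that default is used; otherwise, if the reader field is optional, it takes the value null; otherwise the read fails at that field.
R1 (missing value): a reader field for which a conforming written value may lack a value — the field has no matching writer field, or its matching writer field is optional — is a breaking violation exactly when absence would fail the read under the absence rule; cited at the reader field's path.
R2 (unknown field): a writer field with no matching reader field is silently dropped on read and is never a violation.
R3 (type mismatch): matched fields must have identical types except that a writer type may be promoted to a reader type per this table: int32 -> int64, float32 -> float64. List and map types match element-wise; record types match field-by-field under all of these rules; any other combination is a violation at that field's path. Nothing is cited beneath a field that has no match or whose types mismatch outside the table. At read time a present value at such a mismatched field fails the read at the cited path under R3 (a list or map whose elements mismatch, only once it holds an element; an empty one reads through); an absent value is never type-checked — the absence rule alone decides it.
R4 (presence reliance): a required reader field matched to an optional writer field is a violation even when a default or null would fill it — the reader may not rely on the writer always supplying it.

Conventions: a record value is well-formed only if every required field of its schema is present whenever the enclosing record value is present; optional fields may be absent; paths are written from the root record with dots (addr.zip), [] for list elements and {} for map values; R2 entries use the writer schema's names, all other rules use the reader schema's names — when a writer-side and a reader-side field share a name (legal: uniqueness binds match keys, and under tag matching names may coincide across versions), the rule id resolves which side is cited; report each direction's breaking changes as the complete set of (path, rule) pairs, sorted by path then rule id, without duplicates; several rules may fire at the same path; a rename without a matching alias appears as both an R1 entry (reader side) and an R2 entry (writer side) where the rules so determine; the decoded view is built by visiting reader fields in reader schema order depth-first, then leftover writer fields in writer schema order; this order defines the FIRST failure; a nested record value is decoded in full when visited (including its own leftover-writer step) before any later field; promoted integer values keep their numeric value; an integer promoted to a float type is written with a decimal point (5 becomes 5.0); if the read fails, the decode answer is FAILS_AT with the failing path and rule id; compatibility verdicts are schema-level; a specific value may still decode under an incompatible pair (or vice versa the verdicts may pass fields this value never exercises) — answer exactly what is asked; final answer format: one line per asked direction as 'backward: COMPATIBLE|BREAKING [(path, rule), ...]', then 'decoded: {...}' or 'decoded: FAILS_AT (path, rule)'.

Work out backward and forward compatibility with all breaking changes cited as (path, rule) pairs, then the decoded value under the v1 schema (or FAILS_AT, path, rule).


backward: BREAKING [(title, R4)]; forward: COMPATIBLE []; decoded: {"tags": {}, "name": "gamma", "id": null, "title": "beta", "archived": true, "height": -2.5}

the writer's type comes first in each User pair
backward analysis of User with v2 as reader and v1 as writer:
  writer required, map<string, float32> -> map<string, float32>: reader tags maps from writer tags
  writer required, string -> string: reader name maps from writer name
  writer optional, string -> string: reader title maps from writer title
  writer required, bool -> bool: reader archived maps from writer archived
  writer required, float64 -> float64: reader height maps from writer height
  leftover writer field: id
  R4 fires at title
  backward on User therefore BREAKING (1)
forward analysis of User with v1 as reader and v2 as writer:
  writer required, map<string, float32> -> map<string, float32>: reader tags maps from writer tags
  writer required, string -> string: reader name maps from writer name
  id: no writer match
  writer required, string -> string: reader title maps from writer title
  writer required, bool -> bool: reader archived maps from writer archived
  writer required, float64 -> float64: reader height maps from writer height
  => forward: COMPATIBLE
migrating the User value to v1:
  tags := {}
  name := "gamma"
  id := null (absent, optional -> null)
  title := "beta"
  archived := true
  height := -2.5
  => decoded: {"tags": {}, "name": "gamma", "id": null, "title": "beta", "archived": true, "height": -2.5}


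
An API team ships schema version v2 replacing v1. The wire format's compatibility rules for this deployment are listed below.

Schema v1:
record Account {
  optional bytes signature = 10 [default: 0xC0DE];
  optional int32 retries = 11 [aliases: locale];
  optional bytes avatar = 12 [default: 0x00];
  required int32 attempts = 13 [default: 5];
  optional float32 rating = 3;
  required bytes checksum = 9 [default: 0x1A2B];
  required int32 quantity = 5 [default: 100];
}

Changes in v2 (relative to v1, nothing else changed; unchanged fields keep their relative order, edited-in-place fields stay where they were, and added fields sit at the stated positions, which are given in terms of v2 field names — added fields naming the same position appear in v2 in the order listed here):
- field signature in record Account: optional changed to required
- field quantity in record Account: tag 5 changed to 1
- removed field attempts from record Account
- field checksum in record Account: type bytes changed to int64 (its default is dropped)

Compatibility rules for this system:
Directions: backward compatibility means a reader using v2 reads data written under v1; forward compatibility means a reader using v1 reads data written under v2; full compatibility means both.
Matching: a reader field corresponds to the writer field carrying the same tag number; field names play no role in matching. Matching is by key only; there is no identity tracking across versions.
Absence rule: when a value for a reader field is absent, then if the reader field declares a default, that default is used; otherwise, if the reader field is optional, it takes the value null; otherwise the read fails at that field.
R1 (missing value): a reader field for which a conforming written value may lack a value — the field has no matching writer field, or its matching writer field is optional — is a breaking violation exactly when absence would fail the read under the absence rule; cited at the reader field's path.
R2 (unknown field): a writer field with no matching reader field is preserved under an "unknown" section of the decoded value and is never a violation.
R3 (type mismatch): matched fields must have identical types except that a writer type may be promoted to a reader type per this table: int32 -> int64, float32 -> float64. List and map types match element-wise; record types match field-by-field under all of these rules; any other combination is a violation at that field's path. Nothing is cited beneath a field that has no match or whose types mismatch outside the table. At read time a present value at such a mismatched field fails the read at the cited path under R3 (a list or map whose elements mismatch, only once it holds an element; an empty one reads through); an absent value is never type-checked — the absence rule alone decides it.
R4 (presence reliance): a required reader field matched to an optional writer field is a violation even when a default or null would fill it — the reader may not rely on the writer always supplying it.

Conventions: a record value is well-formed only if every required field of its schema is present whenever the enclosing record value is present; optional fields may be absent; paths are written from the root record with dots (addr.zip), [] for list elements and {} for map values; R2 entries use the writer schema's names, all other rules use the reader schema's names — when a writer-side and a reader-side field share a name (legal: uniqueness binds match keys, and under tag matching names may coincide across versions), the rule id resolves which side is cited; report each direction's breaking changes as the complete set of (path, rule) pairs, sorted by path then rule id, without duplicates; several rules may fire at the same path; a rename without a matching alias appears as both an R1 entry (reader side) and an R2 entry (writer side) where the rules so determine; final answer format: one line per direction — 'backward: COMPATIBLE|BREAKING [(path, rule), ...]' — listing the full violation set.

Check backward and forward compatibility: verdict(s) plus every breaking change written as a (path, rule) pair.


backward: BREAKING [(checksum, R3), (signature, R4)]; forward: BREAKING [(checksum, R3)]

each type pair in Account: writer, then reader
backward analysis of Account with v2 as reader and v1 as writer:
  signature: bytes -> bytes, writer optional; from signature
  retries: int32 -> int32, writer optional; from retries
  avatar: bytes -> bytes, writer optional; from avatar
  rating: float32 -> float32, writer optional; from rating
  checksum: bytes -> int64, writer required; from checksum
  quantity has no writer counterpart
  writer attempts: unknown to reader
  writer quantity: unknown to reader
  R3 fires at checksum
  R4 fires at signature
  => 2 violation(s): backward is BREAKING for Account
forward analysis of Account with v1 as reader and v2 as writer:
  signature: bytes -> bytes, writer required; from signature
  retries: int32 -> int32, writer optional; from retries
  avatar: bytes -> bytes, writer optional; from avatar
  attempts has no writer counterpart
  rating: float32 -> float32, writer optional; from rating
  checksum: int64 -> bytes, writer required; from checksum
  quantity has no writer counterpart
  writer quantity: unknown to reader
  R3 fires at checksum
  => 1 violation(s): forward is BREAKING for Account


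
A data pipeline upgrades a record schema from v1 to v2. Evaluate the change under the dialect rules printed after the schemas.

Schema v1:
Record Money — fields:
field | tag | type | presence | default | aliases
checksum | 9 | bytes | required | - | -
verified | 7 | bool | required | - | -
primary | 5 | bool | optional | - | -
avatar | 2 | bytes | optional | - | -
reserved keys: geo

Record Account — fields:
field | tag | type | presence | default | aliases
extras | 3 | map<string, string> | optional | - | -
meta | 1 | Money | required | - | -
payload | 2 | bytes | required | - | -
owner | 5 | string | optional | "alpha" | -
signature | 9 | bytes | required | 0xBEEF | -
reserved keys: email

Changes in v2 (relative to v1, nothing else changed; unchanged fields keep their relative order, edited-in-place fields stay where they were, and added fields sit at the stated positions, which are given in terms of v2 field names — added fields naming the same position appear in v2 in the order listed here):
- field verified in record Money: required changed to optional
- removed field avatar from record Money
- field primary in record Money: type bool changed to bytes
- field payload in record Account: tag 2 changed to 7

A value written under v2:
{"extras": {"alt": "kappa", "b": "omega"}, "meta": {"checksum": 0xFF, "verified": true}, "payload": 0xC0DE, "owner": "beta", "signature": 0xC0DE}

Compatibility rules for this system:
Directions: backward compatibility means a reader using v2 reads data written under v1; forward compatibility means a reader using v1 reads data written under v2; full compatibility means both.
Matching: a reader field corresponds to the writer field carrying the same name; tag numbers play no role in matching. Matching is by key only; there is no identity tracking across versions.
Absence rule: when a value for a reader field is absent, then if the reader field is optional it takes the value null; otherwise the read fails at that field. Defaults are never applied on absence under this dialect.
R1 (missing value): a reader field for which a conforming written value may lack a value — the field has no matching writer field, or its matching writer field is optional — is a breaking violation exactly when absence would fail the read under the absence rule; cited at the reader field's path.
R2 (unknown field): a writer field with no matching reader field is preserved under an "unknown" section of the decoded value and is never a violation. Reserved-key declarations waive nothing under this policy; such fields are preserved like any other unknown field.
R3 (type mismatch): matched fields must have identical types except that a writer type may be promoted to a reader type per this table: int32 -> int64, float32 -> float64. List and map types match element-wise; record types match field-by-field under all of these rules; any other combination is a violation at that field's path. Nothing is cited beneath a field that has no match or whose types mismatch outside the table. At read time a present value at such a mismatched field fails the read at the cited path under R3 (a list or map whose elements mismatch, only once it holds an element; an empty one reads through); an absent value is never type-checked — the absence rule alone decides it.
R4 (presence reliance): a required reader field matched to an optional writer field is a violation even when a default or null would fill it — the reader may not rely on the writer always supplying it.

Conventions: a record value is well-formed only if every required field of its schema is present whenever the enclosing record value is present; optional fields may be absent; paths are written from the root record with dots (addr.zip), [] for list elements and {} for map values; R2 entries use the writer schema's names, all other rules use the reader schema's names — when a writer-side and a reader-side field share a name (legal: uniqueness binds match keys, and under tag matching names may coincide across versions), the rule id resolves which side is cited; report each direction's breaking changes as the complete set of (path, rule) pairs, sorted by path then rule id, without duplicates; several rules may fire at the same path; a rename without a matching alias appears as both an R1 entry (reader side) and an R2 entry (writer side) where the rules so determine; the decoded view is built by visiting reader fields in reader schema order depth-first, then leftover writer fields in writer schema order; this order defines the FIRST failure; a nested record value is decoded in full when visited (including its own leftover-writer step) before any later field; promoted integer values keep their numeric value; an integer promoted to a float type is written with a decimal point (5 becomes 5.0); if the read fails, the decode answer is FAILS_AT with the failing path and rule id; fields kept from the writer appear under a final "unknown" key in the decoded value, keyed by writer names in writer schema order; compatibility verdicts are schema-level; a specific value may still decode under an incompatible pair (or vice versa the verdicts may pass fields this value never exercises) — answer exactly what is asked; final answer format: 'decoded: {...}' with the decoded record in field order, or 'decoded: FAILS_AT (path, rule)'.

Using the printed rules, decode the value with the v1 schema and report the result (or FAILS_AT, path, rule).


decoded: {"extras": {"alt": "kappa", "b": "omega"}, "meta": {"checksum": 0xFF, "verified": true, "primary": null, "avatar": null}, "payload": 0xC0DE, "owner": "beta", "signature": 0xC0DE}

arrows below run writer -> reader for Account
decode walk for Account under reader schema v1:
  extras := {"alt": "kappa", "b": "omega"}
  meta.checksum := 0xFF
  meta.verified := true
  meta.primary := null (absent, optional -> null)
  meta.avatar := null (absent, optional -> null)
  payload := 0xC0DE
  owner := "beta"
  signature := 0xC0DE
  => decoded: {"extras": {"alt": "kappa", "b": "omega"}, "meta": {"checksum": 0xFF, "verified": true, "primary": null, "avatar": null}, "payload": 0xC0DE, "owner": "beta", "signature": 0xC0DE}
the other Account changes do not affect what is asked:
  field verified in record Money: required changed to optional -> shifts the Account verdicts, not this decode
  removed field avatar from record Money -> inert under this dialect — no rule fires on Account and the result does not move
  field primary in record Money: type bool changed to bytes -> shifts the Account verdicts, not this decode
  field payload in record Account: tag 2 changed to 7 -> inert under this dialect — no rule fires on Account and the result does not move


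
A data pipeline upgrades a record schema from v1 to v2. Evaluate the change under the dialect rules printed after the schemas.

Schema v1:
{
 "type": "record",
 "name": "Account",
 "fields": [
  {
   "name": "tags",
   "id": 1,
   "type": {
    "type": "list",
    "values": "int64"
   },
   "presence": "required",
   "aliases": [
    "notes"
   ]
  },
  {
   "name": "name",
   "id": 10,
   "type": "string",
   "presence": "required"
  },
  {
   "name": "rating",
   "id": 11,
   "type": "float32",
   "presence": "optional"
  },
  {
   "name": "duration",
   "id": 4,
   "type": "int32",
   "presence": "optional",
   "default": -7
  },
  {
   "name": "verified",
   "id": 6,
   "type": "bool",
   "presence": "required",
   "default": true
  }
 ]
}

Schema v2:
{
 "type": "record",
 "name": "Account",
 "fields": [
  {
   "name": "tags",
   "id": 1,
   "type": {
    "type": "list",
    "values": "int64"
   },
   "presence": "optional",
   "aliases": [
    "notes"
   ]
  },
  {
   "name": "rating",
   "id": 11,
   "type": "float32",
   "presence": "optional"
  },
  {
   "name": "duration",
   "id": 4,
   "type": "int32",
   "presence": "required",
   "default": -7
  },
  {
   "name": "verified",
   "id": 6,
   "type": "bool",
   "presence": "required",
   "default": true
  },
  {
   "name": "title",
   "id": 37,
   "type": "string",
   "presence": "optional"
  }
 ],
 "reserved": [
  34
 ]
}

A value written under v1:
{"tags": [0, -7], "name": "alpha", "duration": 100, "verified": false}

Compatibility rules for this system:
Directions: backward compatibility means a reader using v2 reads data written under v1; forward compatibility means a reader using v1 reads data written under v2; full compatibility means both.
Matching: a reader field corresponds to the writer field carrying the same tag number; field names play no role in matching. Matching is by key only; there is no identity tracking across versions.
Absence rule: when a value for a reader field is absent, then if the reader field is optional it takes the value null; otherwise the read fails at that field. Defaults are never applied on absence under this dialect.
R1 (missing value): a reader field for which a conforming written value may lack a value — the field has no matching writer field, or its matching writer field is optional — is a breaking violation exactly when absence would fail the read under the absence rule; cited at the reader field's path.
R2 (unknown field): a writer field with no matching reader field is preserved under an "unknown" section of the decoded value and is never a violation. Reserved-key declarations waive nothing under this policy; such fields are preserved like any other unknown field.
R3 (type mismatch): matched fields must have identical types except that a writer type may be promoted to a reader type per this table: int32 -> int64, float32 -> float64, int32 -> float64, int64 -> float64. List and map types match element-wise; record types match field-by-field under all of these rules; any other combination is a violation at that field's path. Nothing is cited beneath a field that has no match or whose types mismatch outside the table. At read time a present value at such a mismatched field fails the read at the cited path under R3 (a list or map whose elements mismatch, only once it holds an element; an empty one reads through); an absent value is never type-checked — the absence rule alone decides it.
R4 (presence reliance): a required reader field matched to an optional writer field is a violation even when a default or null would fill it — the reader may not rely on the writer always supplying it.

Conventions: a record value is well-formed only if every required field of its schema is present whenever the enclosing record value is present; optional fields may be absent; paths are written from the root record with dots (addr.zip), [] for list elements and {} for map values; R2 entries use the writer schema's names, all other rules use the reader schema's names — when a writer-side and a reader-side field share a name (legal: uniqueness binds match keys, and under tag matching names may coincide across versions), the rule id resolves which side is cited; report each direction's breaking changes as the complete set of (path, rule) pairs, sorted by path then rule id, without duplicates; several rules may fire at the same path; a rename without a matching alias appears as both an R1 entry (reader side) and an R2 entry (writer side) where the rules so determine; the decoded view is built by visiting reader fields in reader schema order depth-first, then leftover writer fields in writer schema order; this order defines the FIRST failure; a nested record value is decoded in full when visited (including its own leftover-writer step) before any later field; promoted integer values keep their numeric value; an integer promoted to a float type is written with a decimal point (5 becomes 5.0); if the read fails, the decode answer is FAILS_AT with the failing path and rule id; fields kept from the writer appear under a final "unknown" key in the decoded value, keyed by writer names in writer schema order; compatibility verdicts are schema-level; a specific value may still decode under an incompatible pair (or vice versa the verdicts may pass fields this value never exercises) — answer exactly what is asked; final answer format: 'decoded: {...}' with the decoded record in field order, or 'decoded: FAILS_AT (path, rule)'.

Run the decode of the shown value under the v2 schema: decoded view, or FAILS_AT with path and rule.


decoded: {"tags": [0, -7], "rating": null, "duration": 100, "verified": false, "title": null, "unknown": {"name": "alpha"}}

each type pair in Account: writer, then reader
decoding the Account value with the v2 reader:
  tags := [0, -7]
  rating := null (absent, optional -> null)
  duration := 100
  verified := false
  title := null (absent, optional -> null)
  writer name: kept under "unknown"
  => decoded: {"tags": [0, -7], "rating": null, "duration": 100, "verified": false, "title": null, "unknown": {"name": "alpha"}}
ruling out the remaining Account differences:
  field duration in record Account: optional changed to required -> schema-level compatibility only; this Account value's decode is unchanged
  field tags in record Account: required changed to optional -> schema-level compatibility only; this Account value's decode is unchanged
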